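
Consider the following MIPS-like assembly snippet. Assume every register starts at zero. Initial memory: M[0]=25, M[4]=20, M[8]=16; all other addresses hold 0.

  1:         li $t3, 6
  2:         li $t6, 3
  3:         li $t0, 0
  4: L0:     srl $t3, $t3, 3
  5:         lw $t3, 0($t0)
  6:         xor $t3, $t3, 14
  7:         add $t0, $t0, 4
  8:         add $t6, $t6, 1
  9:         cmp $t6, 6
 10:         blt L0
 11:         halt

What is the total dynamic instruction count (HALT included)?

after li $t3, 6: $t3=6
after li $t6, 3: $t6=3
after li $t0, 0: $t0=0
after srl $t3, $t3, 3: $t3=6>>3=0
after lw $t3, 0($t0): $t3=M[0]=25
after xor $t3, $t3, 14: $t3=25^14=23
after add $t0, $t0, 4: $t0=0+4=4
after add $t6, $t6, 1: $t6=3+1=4
cmp $t6, 6  (cmp 4,6)
blt L0: taken
after srl $t3, $t3, 3: $t3=23>>3=2
after lw $t3, 0($t0): $t3=M[4]=20
after xor $t3, $t3, 14: $t3=20^14=26
after add $t0, $t0, 4: $t0=4+4=8
after add $t6, $t6, 1: $t6=4+1=5
cmp $t6, 6  (cmp 5,6)
blt L0: taken
after srl $t3, $t3, 3: $t3=26>>3=3
after lw $t3, 0($t0): $t3=M[8]=16
after xor $t3, $t3, 14: $t3=16^14=30
after add $t0, $t0, 4: $t0=8+4=12
after add $t6, $t6, 1: $t6=5+1=6
cmp $t6, 6  (cmp 6,6)
blt L0: not taken
halt.
Total executed instructions: 25.

25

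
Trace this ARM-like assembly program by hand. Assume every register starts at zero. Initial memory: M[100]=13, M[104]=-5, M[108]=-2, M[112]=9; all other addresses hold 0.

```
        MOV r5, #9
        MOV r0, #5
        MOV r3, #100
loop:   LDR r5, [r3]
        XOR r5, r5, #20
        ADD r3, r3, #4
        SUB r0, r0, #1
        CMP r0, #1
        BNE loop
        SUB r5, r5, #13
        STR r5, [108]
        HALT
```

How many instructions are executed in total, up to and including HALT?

30

after MOV r5, #9: r5=9
after MOV r0, #5: r0=5
after MOV r3, #100: r3=100
after LDR r5, [r3]: r5=M[100]=13
after XOR r5, r5, #20: r5=13^20=25
after ADD r3, r3, #4: r3=100+4=104
after SUB r0, r0, #1: r0=5-1=4
CMP r0, #1  (cmp 4,1)
BNE loop: taken
after LDR r5, [r3]: r5=M[104]=-5
after XOR r5, r5, #20: r5=(-5)^20=-17
after ADD r3, r3, #4: r3=104+4=108
after SUB r0, r0, #1: r0=4-1=3
CMP r0, #1  (cmp 3,1)
BNE loop: taken
after LDR r5, [r3]: r5=M[108]=-2
after XOR r5, r5, #20: r5=(-2)^20=-22
after ADD r3, r3, #4: r3=108+4=112
after SUB r0, r0, #1: r0=3-1=2
CMP r0, #1  (cmp 2,1)
BNE loop: taken
after LDR r5, [r3]: r5=M[112]=9
after XOR r5, r5, #20: r5=9^20=29
after ADD r3, r3, #4: r3=112+4=116
after SUB r0, r0, #1: r0=2-1=1
CMP r0, #1  (cmp 1,1)
BNE loop: not taken
after SUB r5, r5, #13: r5=29-13=16
STR r5, [108] → M[108]=16
halt.
Total executed instructions: 30.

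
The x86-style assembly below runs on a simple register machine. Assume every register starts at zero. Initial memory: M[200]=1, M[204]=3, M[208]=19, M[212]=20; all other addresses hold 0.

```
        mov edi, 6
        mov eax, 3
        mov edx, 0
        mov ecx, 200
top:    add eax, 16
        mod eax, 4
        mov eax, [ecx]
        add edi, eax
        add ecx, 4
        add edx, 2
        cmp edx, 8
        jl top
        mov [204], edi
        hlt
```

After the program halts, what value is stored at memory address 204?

49

mov edi, 6 → edi=6
mov eax, 3 → eax=3
mov edx, 0 → edx=0
mov ecx, 200 → ecx=200
add eax, 16 → eax=3+16=19
mod eax, 4 → eax=19%4=3
mov eax, [ecx] → eax=M[200]=1
add edi, eax → edi=6+1=7
add ecx, 4 → ecx=200+4=204
add edx, 2 → edx=0+2=2
cmp edx, 8  (cmp 2,8)
jl top: taken
add eax, 16 → eax=1+16=17
mod eax, 4 → eax=17%4=1
mov eax, [ecx] → eax=M[204]=3
add edi, eax → edi=7+3=10
add ecx, 4 → ecx=204+4=208
add edx, 2 → edx=2+2=4
cmp edx, 8  (cmp 4,8)
jl top: taken
add eax, 16 → eax=3+16=19
mod eax, 4 → eax=19%4=3
mov eax, [ecx] → eax=M[208]=19
add edi, eax → edi=10+19=29
add ecx, 4 → ecx=208+4=212
add edx, 2 → edx=4+2=6
cmp edx, 8  (cmp 6,8)
jl top: taken
add eax, 16 → eax=19+16=35
mod eax, 4 → eax=35%4=3
mov eax, [ecx] → eax=M[212]=20
add edi, eax → edi=29+20=49
add ecx, 4 → ecx=212+4=216
add edx, 2 → edx=6+2=8
cmp edx, 8  (cmp 8,8)
jl top: not taken
mov [204], edi → M[204]=49
halt.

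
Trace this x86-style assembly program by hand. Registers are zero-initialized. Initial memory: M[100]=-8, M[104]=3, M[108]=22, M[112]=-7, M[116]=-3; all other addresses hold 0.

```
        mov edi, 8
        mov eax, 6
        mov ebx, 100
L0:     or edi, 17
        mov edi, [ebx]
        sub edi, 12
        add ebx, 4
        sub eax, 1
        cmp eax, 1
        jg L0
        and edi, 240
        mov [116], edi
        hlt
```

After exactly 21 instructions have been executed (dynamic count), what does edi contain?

10

mov edi, 8 → edi=8
mov eax, 6 → eax=6
mov ebx, 100 → ebx=100
or edi, 17 → edi=8|17=25
mov edi, [ebx] → edi=M[100]=-8
sub edi, 12 → edi=(-8)-12=-20
add ebx, 4 → ebx=100+4=104
sub eax, 1 → eax=6-1=5
cmp eax, 1  (cmp 5,1)
jg L0: taken
or edi, 17 → edi=(-20)|17=-3
mov edi, [ebx] → edi=M[104]=3
sub edi, 12 → edi=3-12=-9
add ebx, 4 → ebx=104+4=108
sub eax, 1 → eax=5-1=4
cmp eax, 1  (cmp 4,1)
jg L0: taken
or edi, 17 → edi=(-9)|17=-9
mov edi, [ebx] → edi=M[108]=22
sub edi, 12 → edi=22-12=10
add ebx, 4 → ebx=108+4=112
After step 21: edi = 10.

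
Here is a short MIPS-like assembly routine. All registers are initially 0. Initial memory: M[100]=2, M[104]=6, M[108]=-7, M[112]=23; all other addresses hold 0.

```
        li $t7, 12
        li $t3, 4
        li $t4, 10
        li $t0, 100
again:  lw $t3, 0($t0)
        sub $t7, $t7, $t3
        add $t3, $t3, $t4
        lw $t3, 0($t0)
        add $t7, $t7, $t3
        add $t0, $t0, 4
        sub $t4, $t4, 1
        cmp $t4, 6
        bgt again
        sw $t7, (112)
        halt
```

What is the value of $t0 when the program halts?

$t7=12
$t3=4
$t4=10
$t0=100
$t3=M[100]=2
$t7=12-2=10
$t3=2+10=12
$t3=M[100]=2
$t7=10+2=12
$t0=100+4=104
$t4=10-1=9
cmp $t4, 6  (cmp 9,6)
bgt again: taken
$t3=M[104]=6
$t7=12-6=6
$t3=6+9=15
$t3=M[104]=6
$t7=6+6=12
$t0=104+4=108
$t4=9-1=8
cmp $t4, 6  (cmp 8,6)
bgt again: taken
$t3=M[108]=-7
$t7=12-(-7)=19
$t3=(-7)+8=1
$t3=M[108]=-7
$t7=19+(-7)=12
$t0=108+4=112
$t4=8-1=7
cmp $t4, 6  (cmp 7,6)
bgt again: taken
$t3=M[112]=23
$t7=12-23=-11
$t3=23+7=30
$t3=M[112]=23
$t7=(-11)+23=12
$t0=112+4=116
$t4=7-1=6
cmp $t4, 6  (cmp 6,6)
bgt again: not taken
sw $t7, (112) → M[112]=12
halt.

116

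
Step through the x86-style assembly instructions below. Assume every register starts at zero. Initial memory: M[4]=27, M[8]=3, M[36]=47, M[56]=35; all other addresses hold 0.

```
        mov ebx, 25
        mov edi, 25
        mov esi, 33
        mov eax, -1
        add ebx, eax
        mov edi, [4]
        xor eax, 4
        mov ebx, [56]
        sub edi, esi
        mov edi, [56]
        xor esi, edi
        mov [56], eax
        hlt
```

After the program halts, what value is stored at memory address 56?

-5

after mov ebx, 25: ebx=25
after mov edi, 25: edi=25
after mov esi, 33: esi=33
after mov eax, -1: eax=-1
after add ebx, eax: ebx=25+(-1)=24
after mov edi, [4]: edi=M[4]=27
after xor eax, 4: eax=(-1)^4=-5
after mov ebx, [56]: ebx=M[56]=35
after sub edi, esi: edi=27-33=-6
after mov edi, [56]: edi=M[56]=35
after xor esi, edi: esi=33^35=2
mov [56], eax → M[56]=-5
halt.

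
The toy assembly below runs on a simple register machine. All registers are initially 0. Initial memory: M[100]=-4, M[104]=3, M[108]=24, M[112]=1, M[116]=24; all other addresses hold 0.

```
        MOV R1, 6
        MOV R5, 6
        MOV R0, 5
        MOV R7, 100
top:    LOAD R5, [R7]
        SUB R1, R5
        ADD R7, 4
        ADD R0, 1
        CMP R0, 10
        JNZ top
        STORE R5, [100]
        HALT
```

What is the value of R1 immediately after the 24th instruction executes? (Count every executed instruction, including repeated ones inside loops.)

after MOV R1, 6: R1=6
after MOV R5, 6: R5=6
after MOV R0, 5: R0=5
after MOV R7, 100: R7=100
after LOAD R5, [R7]: R5=M[100]=-4
after SUB R1, R5: R1=6-(-4)=10
after ADD R7, 4: R7=100+4=104
after ADD R0, 1: R0=5+1=6
CMP R0, 10  (cmp 6,10)
JNZ top: taken
after LOAD R5, [R7]: R5=M[104]=3
after SUB R1, R5: R1=10-3=7
after ADD R7, 4: R7=104+4=108
after ADD R0, 1: R0=6+1=7
CMP R0, 10  (cmp 7,10)
JNZ top: taken
after LOAD R5, [R7]: R5=M[108]=24
after SUB R1, R5: R1=7-24=-17
after ADD R7, 4: R7=108+4=112
after ADD R0, 1: R0=7+1=8
CMP R0, 10  (cmp 8,10)
JNZ top: taken
after LOAD R5, [R7]: R5=M[112]=1
after SUB R1, R5: R1=(-17)-1=-18
After step 24: R1 = -18.

-18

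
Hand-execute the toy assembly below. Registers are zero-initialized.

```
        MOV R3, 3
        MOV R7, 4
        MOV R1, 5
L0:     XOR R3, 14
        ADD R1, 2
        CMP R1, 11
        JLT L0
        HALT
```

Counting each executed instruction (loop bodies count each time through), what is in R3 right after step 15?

13

after MOV R3, 3: R3=3
after MOV R7, 4: R7=4
after MOV R1, 5: R1=5
after XOR R3, 14: R3=3^14=13
after ADD R1, 2: R1=5+2=7
CMP R1, 11  (cmp 7,11)
JLT L0: taken
after XOR R3, 14: R3=13^14=3
after ADD R1, 2: R1=7+2=9
CMP R1, 11  (cmp 9,11)
JLT L0: taken
after XOR R3, 14: R3=3^14=13
after ADD R1, 2: R1=9+2=11
CMP R1, 11  (cmp 11,11)
JLT L0: not taken
After step 15: R3 = 13.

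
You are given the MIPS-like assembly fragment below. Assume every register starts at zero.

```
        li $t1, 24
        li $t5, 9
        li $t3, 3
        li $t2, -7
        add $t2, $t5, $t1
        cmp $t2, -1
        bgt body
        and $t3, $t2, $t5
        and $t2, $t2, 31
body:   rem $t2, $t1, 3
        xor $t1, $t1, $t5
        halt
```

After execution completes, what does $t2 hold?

0

li $t1, 24 → $t1=24
li $t5, 9 → $t5=9
li $t3, 3 → $t3=3
li $t2, -7 → $t2=-7
add $t2, $t5, $t1 → $t2=9+24=33
cmp $t2, -1  (cmp 33,-1)
bgt body: taken
rem $t2, $t1, 3 → $t2=24%3=0
xor $t1, $t1, $t5 → $t1=24^9=17
halt.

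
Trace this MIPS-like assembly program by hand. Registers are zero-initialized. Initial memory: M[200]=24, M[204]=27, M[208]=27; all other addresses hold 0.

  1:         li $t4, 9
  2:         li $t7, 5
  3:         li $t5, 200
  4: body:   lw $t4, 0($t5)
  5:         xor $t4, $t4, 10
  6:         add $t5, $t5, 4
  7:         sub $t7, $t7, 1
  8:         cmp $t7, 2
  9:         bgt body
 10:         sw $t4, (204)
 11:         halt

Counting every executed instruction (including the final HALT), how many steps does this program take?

23

after li $t4, 9: $t4=9
after li $t7, 5: $t7=5
after li $t5, 200: $t5=200
after lw $t4, 0($t5): $t4=M[200]=24
after xor $t4, $t4, 10: $t4=24^10=18
after add $t5, $t5, 4: $t5=200+4=204
after sub $t7, $t7, 1: $t7=5-1=4
cmp $t7, 2  (cmp 4,2)
bgt body: taken
after lw $t4, 0($t5): $t4=M[204]=27
after xor $t4, $t4, 10: $t4=27^10=17
after add $t5, $t5, 4: $t5=204+4=208
after sub $t7, $t7, 1: $t7=4-1=3
cmp $t7, 2  (cmp 3,2)
bgt body: taken
after lw $t4, 0($t5): $t4=M[208]=27
after xor $t4, $t4, 10: $t4=27^10=17
after add $t5, $t5, 4: $t5=208+4=212
after sub $t7, $t7, 1: $t7=3-1=2
cmp $t7, 2  (cmp 2,2)
bgt body: not taken
sw $t4, (204) → M[204]=17
halt.
Total executed instructions: 23.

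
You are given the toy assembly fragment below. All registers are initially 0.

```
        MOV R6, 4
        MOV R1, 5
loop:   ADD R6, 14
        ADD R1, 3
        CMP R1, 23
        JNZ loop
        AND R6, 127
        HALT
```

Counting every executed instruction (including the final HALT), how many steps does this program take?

MOV R6, 4 → R6=4
MOV R1, 5 → R1=5
ADD R6, 14 → R6=4+14=18
ADD R1, 3 → R1=5+3=8
CMP R1, 23  (cmp 8,23)
JNZ loop: taken
ADD R6, 14 → R6=18+14=32
ADD R1, 3 → R1=8+3=11
CMP R1, 23  (cmp 11,23)
JNZ loop: taken
ADD R6, 14 → R6=32+14=46
ADD R1, 3 → R1=11+3=14
CMP R1, 23  (cmp 14,23)
JNZ loop: taken
ADD R6, 14 → R6=46+14=60
ADD R1, 3 → R1=14+3=17
CMP R1, 23  (cmp 17,23)
JNZ loop: taken
ADD R6, 14 → R6=60+14=74
ADD R1, 3 → R1=17+3=20
CMP R1, 23  (cmp 20,23)
JNZ loop: taken
ADD R6, 14 → R6=74+14=88
ADD R1, 3 → R1=20+3=23
CMP R1, 23  (cmp 23,23)
JNZ loop: not taken
AND R6, 127 → R6=88&127=88
halt.
Total executed instructions: 28.

28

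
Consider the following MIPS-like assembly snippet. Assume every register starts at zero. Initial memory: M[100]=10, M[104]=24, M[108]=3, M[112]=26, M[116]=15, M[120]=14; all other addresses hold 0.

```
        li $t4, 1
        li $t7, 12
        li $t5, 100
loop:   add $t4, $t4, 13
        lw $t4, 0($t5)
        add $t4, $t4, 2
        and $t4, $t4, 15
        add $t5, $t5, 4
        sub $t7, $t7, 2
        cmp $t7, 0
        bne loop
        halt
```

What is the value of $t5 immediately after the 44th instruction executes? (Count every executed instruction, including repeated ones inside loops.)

after li $t4, 1: $t4=1
after li $t7, 12: $t7=12
after li $t5, 100: $t5=100
after add $t4, $t4, 13: $t4=1+13=14
after lw $t4, 0($t5): $t4=M[100]=10
after add $t4, $t4, 2: $t4=10+2=12
after and $t4, $t4, 15: $t4=12&15=12
after add $t5, $t5, 4: $t5=100+4=104
after sub $t7, $t7, 2: $t7=12-2=10
cmp $t7, 0  (cmp 10,0)
bne loop: taken
after add $t4, $t4, 13: $t4=12+13=25
after lw $t4, 0($t5): $t4=M[104]=24
after add $t4, $t4, 2: $t4=24+2=26
after and $t4, $t4, 15: $t4=26&15=10
after add $t5, $t5, 4: $t5=104+4=108
after sub $t7, $t7, 2: $t7=10-2=8
cmp $t7, 0  (cmp 8,0)
bne loop: taken
after add $t4, $t4, 13: $t4=10+13=23
after lw $t4, 0($t5): $t4=M[108]=3
after add $t4, $t4, 2: $t4=3+2=5
after and $t4, $t4, 15: $t4=5&15=5
after add $t5, $t5, 4: $t5=108+4=112
after sub $t7, $t7, 2: $t7=8-2=6
cmp $t7, 0  (cmp 6,0)
bne loop: taken
after add $t4, $t4, 13: $t4=5+13=18
after lw $t4, 0($t5): $t4=M[112]=26
after add $t4, $t4, 2: $t4=26+2=28
after and $t4, $t4, 15: $t4=28&15=12
after add $t5, $t5, 4: $t5=112+4=116
after sub $t7, $t7, 2: $t7=6-2=4
cmp $t7, 0  (cmp 4,0)
bne loop: taken
after add $t4, $t4, 13: $t4=12+13=25
after lw $t4, 0($t5): $t4=M[116]=15
after add $t4, $t4, 2: $t4=15+2=17
after and $t4, $t4, 15: $t4=17&15=1
after add $t5, $t5, 4: $t5=116+4=120
after sub $t7, $t7, 2: $t7=4-2=2
cmp $t7, 0  (cmp 2,0)
bne loop: taken
after add $t4, $t4, 13: $t4=1+13=14
After step 44: $t5 = 120.

120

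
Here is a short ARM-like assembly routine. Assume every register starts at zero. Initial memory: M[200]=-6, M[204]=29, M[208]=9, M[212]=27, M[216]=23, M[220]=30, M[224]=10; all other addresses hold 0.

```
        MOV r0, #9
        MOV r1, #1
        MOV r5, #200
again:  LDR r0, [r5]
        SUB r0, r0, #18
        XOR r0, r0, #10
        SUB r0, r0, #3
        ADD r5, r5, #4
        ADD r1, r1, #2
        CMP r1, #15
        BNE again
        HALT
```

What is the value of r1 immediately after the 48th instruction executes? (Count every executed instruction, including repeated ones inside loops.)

11

MOV r0, #9 → r0=9
MOV r1, #1 → r1=1
MOV r5, #200 → r5=200
LDR r0, [r5] → r0=M[200]=-6
SUB r0, r0, #18 → r0=(-6)-18=-24
XOR r0, r0, #10 → r0=(-24)^10=-30
SUB r0, r0, #3 → r0=(-30)-3=-33
ADD r5, r5, #4 → r5=200+4=204
ADD r1, r1, #2 → r1=1+2=3
CMP r1, #15  (cmp 3,15)
BNE again: taken
LDR r0, [r5] → r0=M[204]=29
SUB r0, r0, #18 → r0=29-18=11
XOR r0, r0, #10 → r0=11^10=1
SUB r0, r0, #3 → r0=1-3=-2
ADD r5, r5, #4 → r5=204+4=208
ADD r1, r1, #2 → r1=3+2=5
CMP r1, #15  (cmp 5,15)
BNE again: taken
LDR r0, [r5] → r0=M[208]=9
SUB r0, r0, #18 → r0=9-18=-9
XOR r0, r0, #10 → r0=(-9)^10=-3
SUB r0, r0, #3 → r0=(-3)-3=-6
ADD r5, r5, #4 → r5=208+4=212
ADD r1, r1, #2 → r1=5+2=7
CMP r1, #15  (cmp 7,15)
BNE again: taken
LDR r0, [r5] → r0=M[212]=27
SUB r0, r0, #18 → r0=27-18=9
XOR r0, r0, #10 → r0=9^10=3
SUB r0, r0, #3 → r0=3-3=0
ADD r5, r5, #4 → r5=212+4=216
ADD r1, r1, #2 → r1=7+2=9
CMP r1, #15  (cmp 9,15)
BNE again: taken
LDR r0, [r5] → r0=M[216]=23
SUB r0, r0, #18 → r0=23-18=5
XOR r0, r0, #10 → r0=5^10=15
SUB r0, r0, #3 → r0=15-3=12
ADD r5, r5, #4 → r5=216+4=220
ADD r1, r1, #2 → r1=9+2=11
CMP r1, #15  (cmp 11,15)
BNE again: taken
LDR r0, [r5] → r0=M[220]=30
SUB r0, r0, #18 → r0=30-18=12
XOR r0, r0, #10 → r0=12^10=6
SUB r0, r0, #3 → r0=6-3=3
ADD r5, r5, #4 → r5=220+4=224
After step 48: r1 = 11.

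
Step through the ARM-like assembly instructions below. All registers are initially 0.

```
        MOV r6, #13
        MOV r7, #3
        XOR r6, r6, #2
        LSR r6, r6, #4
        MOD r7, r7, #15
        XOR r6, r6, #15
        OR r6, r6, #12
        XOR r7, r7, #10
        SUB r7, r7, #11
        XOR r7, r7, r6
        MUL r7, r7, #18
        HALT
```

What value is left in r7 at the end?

MOV r6, #13 → r6=13
MOV r7, #3 → r7=3
XOR r6, r6, #2 → r6=13^2=15
LSR r6, r6, #4 → r6=15>>4=0
MOD r7, r7, #15 → r7=3%15=3
XOR r6, r6, #15 → r6=0^15=15
OR r6, r6, #12 → r6=15|12=15
XOR r7, r7, #10 → r7=3^10=9
SUB r7, r7, #11 → r7=9-11=-2
XOR r7, r7, r6 → r7=(-2)^15=-15
MUL r7, r7, #18 → r7=(-15)*18=-270
halt.

-270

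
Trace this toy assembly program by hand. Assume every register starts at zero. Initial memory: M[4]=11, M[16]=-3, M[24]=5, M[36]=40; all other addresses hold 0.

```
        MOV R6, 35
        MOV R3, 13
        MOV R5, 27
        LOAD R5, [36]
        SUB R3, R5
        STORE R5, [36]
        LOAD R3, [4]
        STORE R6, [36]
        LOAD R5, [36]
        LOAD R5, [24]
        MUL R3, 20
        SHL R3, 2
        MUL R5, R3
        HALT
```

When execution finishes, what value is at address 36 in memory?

35

after MOV R6, 35: R6=35
after MOV R3, 13: R3=13
after MOV R5, 27: R5=27
after LOAD R5, [36]: R5=M[36]=40
after SUB R3, R5: R3=13-40=-27
STORE R5, [36] → M[36]=40
after LOAD R3, [4]: R3=M[4]=11
STORE R6, [36] → M[36]=35
after LOAD R5, [36]: R5=M[36]=35
after LOAD R5, [24]: R5=M[24]=5
after MUL R3, 20: R3=11*20=220
after SHL R3, 2: R3=220<<2=880
after MUL R5, R3: R5=5*880=4400
halt.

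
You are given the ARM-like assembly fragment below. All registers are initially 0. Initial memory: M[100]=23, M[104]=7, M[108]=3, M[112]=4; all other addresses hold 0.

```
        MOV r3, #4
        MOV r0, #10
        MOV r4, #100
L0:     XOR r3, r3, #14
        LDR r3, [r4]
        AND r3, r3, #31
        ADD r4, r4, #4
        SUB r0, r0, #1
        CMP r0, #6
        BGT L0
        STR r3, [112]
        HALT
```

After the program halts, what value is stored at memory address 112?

4

after MOV r3, #4: r3=4
after MOV r0, #10: r0=10
after MOV r4, #100: r4=100
after XOR r3, r3, #14: r3=4^14=10
after LDR r3, [r4]: r3=M[100]=23
after AND r3, r3, #31: r3=23&31=23
after ADD r4, r4, #4: r4=100+4=104
after SUB r0, r0, #1: r0=10-1=9
CMP r0, #6  (cmp 9,6)
BGT L0: taken
after XOR r3, r3, #14: r3=23^14=25
after LDR r3, [r4]: r3=M[104]=7
after AND r3, r3, #31: r3=7&31=7
after ADD r4, r4, #4: r4=104+4=108
after SUB r0, r0, #1: r0=9-1=8
CMP r0, #6  (cmp 8,6)
BGT L0: taken
after XOR r3, r3, #14: r3=7^14=9
after LDR r3, [r4]: r3=M[108]=3
after AND r3, r3, #31: r3=3&31=3
after ADD r4, r4, #4: r4=108+4=112
after SUB r0, r0, #1: r0=8-1=7
CMP r0, #6  (cmp 7,6)
BGT L0: taken
after XOR r3, r3, #14: r3=3^14=13
after LDR r3, [r4]: r3=M[112]=4
after AND r3, r3, #31: r3=4&31=4
after ADD r4, r4, #4: r4=112+4=116
after SUB r0, r0, #1: r0=7-1=6
CMP r0, #6  (cmp 6,6)
BGT L0: not taken
STR r3, [112] → M[112]=4
halt.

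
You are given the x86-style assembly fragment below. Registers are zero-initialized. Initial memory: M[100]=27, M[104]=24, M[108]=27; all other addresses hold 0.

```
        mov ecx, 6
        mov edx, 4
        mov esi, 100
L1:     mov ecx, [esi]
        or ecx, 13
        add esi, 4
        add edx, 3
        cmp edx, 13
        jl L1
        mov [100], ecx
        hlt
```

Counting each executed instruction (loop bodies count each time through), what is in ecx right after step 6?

ecx=6
edx=4
esi=100
ecx=M[100]=27
ecx=27|13=31
esi=100+4=104
After step 6: ecx = 31.

31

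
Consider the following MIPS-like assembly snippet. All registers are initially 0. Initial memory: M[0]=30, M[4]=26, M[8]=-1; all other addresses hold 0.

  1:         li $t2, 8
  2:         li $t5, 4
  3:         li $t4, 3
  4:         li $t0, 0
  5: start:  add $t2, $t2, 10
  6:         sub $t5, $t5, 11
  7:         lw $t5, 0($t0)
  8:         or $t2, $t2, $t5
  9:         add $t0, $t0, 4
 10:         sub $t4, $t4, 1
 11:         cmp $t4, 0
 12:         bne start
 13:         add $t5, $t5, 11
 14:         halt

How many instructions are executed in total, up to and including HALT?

after li $t2, 8: $t2=8
after li $t5, 4: $t5=4
after li $t4, 3: $t4=3
after li $t0, 0: $t0=0
after add $t2, $t2, 10: $t2=8+10=18
after sub $t5, $t5, 11: $t5=4-11=-7
after lw $t5, 0($t0): $t5=M[0]=30
after or $t2, $t2, $t5: $t2=18|30=30
after add $t0, $t0, 4: $t0=0+4=4
after sub $t4, $t4, 1: $t4=3-1=2
cmp $t4, 0  (cmp 2,0)
bne start: taken
after add $t2, $t2, 10: $t2=30+10=40
after sub $t5, $t5, 11: $t5=30-11=19
after lw $t5, 0($t0): $t5=M[4]=26
after or $t2, $t2, $t5: $t2=40|26=58
after add $t0, $t0, 4: $t0=4+4=8
after sub $t4, $t4, 1: $t4=2-1=1
cmp $t4, 0  (cmp 1,0)
bne start: taken
after add $t2, $t2, 10: $t2=58+10=68
after sub $t5, $t5, 11: $t5=26-11=15
after lw $t5, 0($t0): $t5=M[8]=-1
after or $t2, $t2, $t5: $t2=68|(-1)=-1
after add $t0, $t0, 4: $t0=8+4=12
after sub $t4, $t4, 1: $t4=1-1=0
cmp $t4, 0  (cmp 0,0)
bne start: not taken
after add $t5, $t5, 11: $t5=(-1)+11=10
halt.
Total executed instructions: 30.

30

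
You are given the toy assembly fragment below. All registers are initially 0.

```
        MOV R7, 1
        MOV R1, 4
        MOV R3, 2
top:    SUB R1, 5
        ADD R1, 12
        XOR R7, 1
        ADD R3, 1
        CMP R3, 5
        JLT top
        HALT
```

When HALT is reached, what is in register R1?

R7=1
R1=4
R3=2
R1=4-5=-1
R1=(-1)+12=11
R7=1^1=0
R3=2+1=3
CMP R3, 5  (cmp 3,5)
JLT top: taken
R1=11-5=6
R1=6+12=18
R7=0^1=1
R3=3+1=4
CMP R3, 5  (cmp 4,5)
JLT top: taken
R1=18-5=13
R1=13+12=25
R7=1^1=0
R3=4+1=5
CMP R3, 5  (cmp 5,5)
JLT top: not taken
halt.

25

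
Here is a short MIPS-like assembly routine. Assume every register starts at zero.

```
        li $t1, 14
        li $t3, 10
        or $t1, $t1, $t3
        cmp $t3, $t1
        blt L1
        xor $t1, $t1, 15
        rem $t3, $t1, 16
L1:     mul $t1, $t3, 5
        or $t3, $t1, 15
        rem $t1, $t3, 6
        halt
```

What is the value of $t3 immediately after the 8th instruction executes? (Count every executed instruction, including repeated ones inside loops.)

li $t1, 14 → $t1=14
li $t3, 10 → $t3=10
or $t1, $t1, $t3 → $t1=14|10=14
cmp $t3, $t1  (cmp 10,14)
blt L1: taken
mul $t1, $t3, 5 → $t1=10*5=50
or $t3, $t1, 15 → $t3=50|15=63
rem $t1, $t3, 6 → $t1=63%6=3
After step 8: $t3 = 63.

63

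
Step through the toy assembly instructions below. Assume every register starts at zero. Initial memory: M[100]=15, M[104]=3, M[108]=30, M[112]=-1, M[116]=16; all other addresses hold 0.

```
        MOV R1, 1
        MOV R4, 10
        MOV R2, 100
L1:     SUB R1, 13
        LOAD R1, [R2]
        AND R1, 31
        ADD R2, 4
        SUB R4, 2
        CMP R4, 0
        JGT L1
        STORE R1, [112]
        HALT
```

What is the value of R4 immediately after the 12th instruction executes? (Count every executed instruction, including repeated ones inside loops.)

R1=1
R4=10
R2=100
R1=1-13=-12
R1=M[100]=15
R1=15&31=15
R2=100+4=104
R4=10-2=8
CMP R4, 0  (cmp 8,0)
JGT L1: taken
R1=15-13=2
R1=M[104]=3
After step 12: R4 = 8.

8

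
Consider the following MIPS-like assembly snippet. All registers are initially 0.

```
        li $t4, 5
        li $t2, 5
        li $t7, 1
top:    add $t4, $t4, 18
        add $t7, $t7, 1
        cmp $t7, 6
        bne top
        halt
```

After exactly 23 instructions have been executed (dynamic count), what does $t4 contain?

95

after li $t4, 5: $t4=5
after li $t2, 5: $t2=5
after li $t7, 1: $t7=1
after add $t4, $t4, 18: $t4=5+18=23
after add $t7, $t7, 1: $t7=1+1=2
cmp $t7, 6  (cmp 2,6)
bne top: taken
after add $t4, $t4, 18: $t4=23+18=41
after add $t7, $t7, 1: $t7=2+1=3
cmp $t7, 6  (cmp 3,6)
bne top: taken
after add $t4, $t4, 18: $t4=41+18=59
after add $t7, $t7, 1: $t7=3+1=4
cmp $t7, 6  (cmp 4,6)
bne top: taken
after add $t4, $t4, 18: $t4=59+18=77
after add $t7, $t7, 1: $t7=4+1=5
cmp $t7, 6  (cmp 5,6)
bne top: taken
after add $t4, $t4, 18: $t4=77+18=95
after add $t7, $t7, 1: $t7=5+1=6
cmp $t7, 6  (cmp 6,6)
bne top: not taken
After step 23: $t4 = 95.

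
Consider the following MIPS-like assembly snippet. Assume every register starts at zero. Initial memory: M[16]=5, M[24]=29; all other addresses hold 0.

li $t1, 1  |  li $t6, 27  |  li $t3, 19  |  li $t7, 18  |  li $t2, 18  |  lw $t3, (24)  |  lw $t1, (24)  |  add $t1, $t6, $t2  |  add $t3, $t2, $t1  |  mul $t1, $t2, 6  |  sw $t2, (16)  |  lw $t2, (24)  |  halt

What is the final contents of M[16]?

18

$t1=1
$t6=27
$t3=19
$t7=18
$t2=18
$t3=M[24]=29
$t1=M[24]=29
$t1=27+18=45
$t3=18+45=63
$t1=18*6=108
sw $t2, (16) → M[16]=18
$t2=M[24]=29
halt.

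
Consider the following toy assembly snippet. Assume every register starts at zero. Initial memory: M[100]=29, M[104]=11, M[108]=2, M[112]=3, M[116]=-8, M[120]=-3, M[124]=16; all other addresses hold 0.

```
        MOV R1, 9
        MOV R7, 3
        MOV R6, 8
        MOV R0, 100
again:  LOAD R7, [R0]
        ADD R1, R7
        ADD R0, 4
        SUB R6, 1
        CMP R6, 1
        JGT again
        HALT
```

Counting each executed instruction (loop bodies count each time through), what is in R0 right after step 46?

after MOV R1, 9: R1=9
after MOV R7, 3: R7=3
after MOV R6, 8: R6=8
after MOV R0, 100: R0=100
after LOAD R7, [R0]: R7=M[100]=29
after ADD R1, R7: R1=9+29=38
after ADD R0, 4: R0=100+4=104
after SUB R6, 1: R6=8-1=7
CMP R6, 1  (cmp 7,1)
JGT again: taken
after LOAD R7, [R0]: R7=M[104]=11
after ADD R1, R7: R1=38+11=49
after ADD R0, 4: R0=104+4=108
after SUB R6, 1: R6=7-1=6
CMP R6, 1  (cmp 6,1)
JGT again: taken
after LOAD R7, [R0]: R7=M[108]=2
after ADD R1, R7: R1=49+2=51
after ADD R0, 4: R0=108+4=112
after SUB R6, 1: R6=6-1=5
CMP R6, 1  (cmp 5,1)
JGT again: taken
after LOAD R7, [R0]: R7=M[112]=3
after ADD R1, R7: R1=51+3=54
after ADD R0, 4: R0=112+4=116
after SUB R6, 1: R6=5-1=4
CMP R6, 1  (cmp 4,1)
JGT again: taken
after LOAD R7, [R0]: R7=M[116]=-8
after ADD R1, R7: R1=54+(-8)=46
after ADD R0, 4: R0=116+4=120
after SUB R6, 1: R6=4-1=3
CMP R6, 1  (cmp 3,1)
JGT again: taken
after LOAD R7, [R0]: R7=M[120]=-3
after ADD R1, R7: R1=46+(-3)=43
after ADD R0, 4: R0=120+4=124
after SUB R6, 1: R6=3-1=2
CMP R6, 1  (cmp 2,1)
JGT again: taken
after LOAD R7, [R0]: R7=M[124]=16
after ADD R1, R7: R1=43+16=59
after ADD R0, 4: R0=124+4=128
after SUB R6, 1: R6=2-1=1
CMP R6, 1  (cmp 1,1)
JGT again: not taken
After step 46: R0 = 128.

128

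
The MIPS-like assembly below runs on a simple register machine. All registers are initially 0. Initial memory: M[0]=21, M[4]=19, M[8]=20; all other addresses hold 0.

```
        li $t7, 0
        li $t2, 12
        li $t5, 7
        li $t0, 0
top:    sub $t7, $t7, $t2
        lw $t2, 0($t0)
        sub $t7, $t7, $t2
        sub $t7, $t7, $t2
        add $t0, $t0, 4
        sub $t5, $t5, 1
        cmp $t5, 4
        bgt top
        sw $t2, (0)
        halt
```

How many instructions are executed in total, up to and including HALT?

after li $t7, 0: $t7=0
after li $t2, 12: $t2=12
after li $t5, 7: $t5=7
after li $t0, 0: $t0=0
after sub $t7, $t7, $t2: $t7=0-12=-12
after lw $t2, 0($t0): $t2=M[0]=21
after sub $t7, $t7, $t2: $t7=(-12)-21=-33
after sub $t7, $t7, $t2: $t7=(-33)-21=-54
after add $t0, $t0, 4: $t0=0+4=4
after sub $t5, $t5, 1: $t5=7-1=6
cmp $t5, 4  (cmp 6,4)
bgt top: taken
after sub $t7, $t7, $t2: $t7=(-54)-21=-75
after lw $t2, 0($t0): $t2=M[4]=19
after sub $t7, $t7, $t2: $t7=(-75)-19=-94
after sub $t7, $t7, $t2: $t7=(-94)-19=-113
after add $t0, $t0, 4: $t0=4+4=8
after sub $t5, $t5, 1: $t5=6-1=5
cmp $t5, 4  (cmp 5,4)
bgt top: taken
after sub $t7, $t7, $t2: $t7=(-113)-19=-132
after lw $t2, 0($t0): $t2=M[8]=20
after sub $t7, $t7, $t2: $t7=(-132)-20=-152
after sub $t7, $t7, $t2: $t7=(-152)-20=-172
after add $t0, $t0, 4: $t0=8+4=12
after sub $t5, $t5, 1: $t5=5-1=4
cmp $t5, 4  (cmp 4,4)
bgt top: not taken
sw $t2, (0) → M[0]=20
halt.
Total executed instructions: 30.

30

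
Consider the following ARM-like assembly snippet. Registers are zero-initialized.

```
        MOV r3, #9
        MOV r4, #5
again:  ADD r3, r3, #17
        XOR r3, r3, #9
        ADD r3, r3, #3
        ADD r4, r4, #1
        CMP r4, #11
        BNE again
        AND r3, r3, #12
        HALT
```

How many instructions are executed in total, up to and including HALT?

40

r3=9
r4=5
r3=9+17=26
r3=26^9=19
r3=19+3=22
r4=5+1=6
CMP r4, #11  (cmp 6,11)
BNE again: taken
r3=22+17=39
r3=39^9=46
r3=46+3=49
r4=6+1=7
CMP r4, #11  (cmp 7,11)
BNE again: taken
r3=49+17=66
r3=66^9=75
r3=75+3=78
r4=7+1=8
CMP r4, #11  (cmp 8,11)
BNE again: taken
r3=78+17=95
r3=95^9=86
r3=86+3=89
r4=8+1=9
CMP r4, #11  (cmp 9,11)
BNE again: taken
r3=89+17=106
r3=106^9=99
r3=99+3=102
r4=9+1=10
CMP r4, #11  (cmp 10,11)
BNE again: taken
r3=102+17=119
r3=119^9=126
r3=126+3=129
r4=10+1=11
CMP r4, #11  (cmp 11,11)
BNE again: not taken
r3=129&12=0
halt.
Total executed instructions: 40.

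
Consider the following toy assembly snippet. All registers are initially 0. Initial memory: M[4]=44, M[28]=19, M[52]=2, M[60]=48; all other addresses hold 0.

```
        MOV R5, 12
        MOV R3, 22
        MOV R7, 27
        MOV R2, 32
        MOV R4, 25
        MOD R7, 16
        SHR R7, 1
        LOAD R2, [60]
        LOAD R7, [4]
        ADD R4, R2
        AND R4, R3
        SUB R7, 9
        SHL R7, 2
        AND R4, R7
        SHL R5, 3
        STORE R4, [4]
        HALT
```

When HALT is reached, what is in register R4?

R5=12
R3=22
R7=27
R2=32
R4=25
R7=27%16=11
R7=11>>1=5
R2=M[60]=48
R7=M[4]=44
R4=25+48=73
R4=73&22=0
R7=44-9=35
R7=35<<2=140
R4=0&140=0
R5=12<<3=96
STORE R4, [4] → M[4]=0
halt.

0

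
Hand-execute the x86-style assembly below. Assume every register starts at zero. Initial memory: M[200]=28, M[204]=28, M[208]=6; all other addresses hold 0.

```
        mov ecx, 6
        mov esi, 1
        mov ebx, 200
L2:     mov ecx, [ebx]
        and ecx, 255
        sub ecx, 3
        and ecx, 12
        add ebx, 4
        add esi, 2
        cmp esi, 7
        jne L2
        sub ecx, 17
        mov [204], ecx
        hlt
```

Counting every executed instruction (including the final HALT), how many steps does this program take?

mov ecx, 6 → ecx=6
mov esi, 1 → esi=1
mov ebx, 200 → ebx=200
mov ecx, [ebx] → ecx=M[200]=28
and ecx, 255 → ecx=28&255=28
sub ecx, 3 → ecx=28-3=25
and ecx, 12 → ecx=25&12=8
add ebx, 4 → ebx=200+4=204
add esi, 2 → esi=1+2=3
cmp esi, 7  (cmp 3,7)
jne L2: taken
mov ecx, [ebx] → ecx=M[204]=28
and ecx, 255 → ecx=28&255=28
sub ecx, 3 → ecx=28-3=25
and ecx, 12 → ecx=25&12=8
add ebx, 4 → ebx=204+4=208
add esi, 2 → esi=3+2=5
cmp esi, 7  (cmp 5,7)
jne L2: taken
mov ecx, [ebx] → ecx=M[208]=6
and ecx, 255 → ecx=6&255=6
sub ecx, 3 → ecx=6-3=3
and ecx, 12 → ecx=3&12=0
add ebx, 4 → ebx=208+4=212
add esi, 2 → esi=5+2=7
cmp esi, 7  (cmp 7,7)
jne L2: not taken
sub ecx, 17 → ecx=0-17=-17
mov [204], ecx → M[204]=-17
halt.
Total executed instructions: 30.

30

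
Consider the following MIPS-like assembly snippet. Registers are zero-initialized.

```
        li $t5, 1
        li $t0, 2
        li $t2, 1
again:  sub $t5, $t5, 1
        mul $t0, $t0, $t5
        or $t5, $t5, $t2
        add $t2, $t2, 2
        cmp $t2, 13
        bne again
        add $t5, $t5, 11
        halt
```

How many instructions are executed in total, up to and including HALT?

41

li $t5, 1 → $t5=1
li $t0, 2 → $t0=2
li $t2, 1 → $t2=1
sub $t5, $t5, 1 → $t5=1-1=0
mul $t0, $t0, $t5 → $t0=2*0=0
or $t5, $t5, $t2 → $t5=0|1=1
add $t2, $t2, 2 → $t2=1+2=3
cmp $t2, 13  (cmp 3,13)
bne again: taken
sub $t5, $t5, 1 → $t5=1-1=0
mul $t0, $t0, $t5 → $t0=0*0=0
or $t5, $t5, $t2 → $t5=0|3=3
add $t2, $t2, 2 → $t2=3+2=5
cmp $t2, 13  (cmp 5,13)
bne again: taken
sub $t5, $t5, 1 → $t5=3-1=2
mul $t0, $t0, $t5 → $t0=0*2=0
or $t5, $t5, $t2 → $t5=2|5=7
add $t2, $t2, 2 → $t2=5+2=7
cmp $t2, 13  (cmp 7,13)
bne again: taken
sub $t5, $t5, 1 → $t5=7-1=6
mul $t0, $t0, $t5 → $t0=0*6=0
or $t5, $t5, $t2 → $t5=6|7=7
add $t2, $t2, 2 → $t2=7+2=9
cmp $t2, 13  (cmp 9,13)
bne again: taken
sub $t5, $t5, 1 → $t5=7-1=6
mul $t0, $t0, $t5 → $t0=0*6=0
or $t5, $t5, $t2 → $t5=6|9=15
add $t2, $t2, 2 → $t2=9+2=11
cmp $t2, 13  (cmp 11,13)
bne again: taken
sub $t5, $t5, 1 → $t5=15-1=14
mul $t0, $t0, $t5 → $t0=0*14=0
or $t5, $t5, $t2 → $t5=14|11=15
add $t2, $t2, 2 → $t2=11+2=13
cmp $t2, 13  (cmp 13,13)
bne again: not taken
add $t5, $t5, 11 → $t5=15+11=26
halt.
Total executed instructions: 41.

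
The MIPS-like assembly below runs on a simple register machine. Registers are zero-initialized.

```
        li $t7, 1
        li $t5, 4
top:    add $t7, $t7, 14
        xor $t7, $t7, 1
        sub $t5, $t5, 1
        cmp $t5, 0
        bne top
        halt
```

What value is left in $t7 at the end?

after li $t7, 1: $t7=1
after li $t5, 4: $t5=4
after add $t7, $t7, 14: $t7=1+14=15
after xor $t7, $t7, 1: $t7=15^1=14
after sub $t5, $t5, 1: $t5=4-1=3
cmp $t5, 0  (cmp 3,0)
bne top: taken
after add $t7, $t7, 14: $t7=14+14=28
after xor $t7, $t7, 1: $t7=28^1=29
after sub $t5, $t5, 1: $t5=3-1=2
cmp $t5, 0  (cmp 2,0)
bne top: taken
after add $t7, $t7, 14: $t7=29+14=43
after xor $t7, $t7, 1: $t7=43^1=42
after sub $t5, $t5, 1: $t5=2-1=1
cmp $t5, 0  (cmp 1,0)
bne top: taken
after add $t7, $t7, 14: $t7=42+14=56
after xor $t7, $t7, 1: $t7=56^1=57
after sub $t5, $t5, 1: $t5=1-1=0
cmp $t5, 0  (cmp 0,0)
bne top: not taken
halt.

57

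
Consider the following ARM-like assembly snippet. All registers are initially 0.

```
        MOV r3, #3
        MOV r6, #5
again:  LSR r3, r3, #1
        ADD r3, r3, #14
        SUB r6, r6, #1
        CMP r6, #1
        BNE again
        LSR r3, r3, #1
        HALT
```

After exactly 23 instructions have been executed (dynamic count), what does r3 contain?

13

after MOV r3, #3: r3=3
after MOV r6, #5: r6=5
after LSR r3, r3, #1: r3=3>>1=1
after ADD r3, r3, #14: r3=1+14=15
after SUB r6, r6, #1: r6=5-1=4
CMP r6, #1  (cmp 4,1)
BNE again: taken
after LSR r3, r3, #1: r3=15>>1=7
after ADD r3, r3, #14: r3=7+14=21
after SUB r6, r6, #1: r6=4-1=3
CMP r6, #1  (cmp 3,1)
BNE again: taken
after LSR r3, r3, #1: r3=21>>1=10
after ADD r3, r3, #14: r3=10+14=24
after SUB r6, r6, #1: r6=3-1=2
CMP r6, #1  (cmp 2,1)
BNE again: taken
after LSR r3, r3, #1: r3=24>>1=12
after ADD r3, r3, #14: r3=12+14=26
after SUB r6, r6, #1: r6=2-1=1
CMP r6, #1  (cmp 1,1)
BNE again: not taken
after LSR r3, r3, #1: r3=26>>1=13
After step 23: r3 = 13.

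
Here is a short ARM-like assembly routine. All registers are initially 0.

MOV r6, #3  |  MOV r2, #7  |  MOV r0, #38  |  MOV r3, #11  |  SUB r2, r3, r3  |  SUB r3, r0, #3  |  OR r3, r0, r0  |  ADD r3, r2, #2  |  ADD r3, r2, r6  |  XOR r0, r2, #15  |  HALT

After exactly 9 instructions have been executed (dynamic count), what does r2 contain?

0

MOV r6, #3 → r6=3
MOV r2, #7 → r2=7
MOV r0, #38 → r0=38
MOV r3, #11 → r3=11
SUB r2, r3, r3 → r2=11-11=0
SUB r3, r0, #3 → r3=38-3=35
OR r3, r0, r0 → r3=38|38=38
ADD r3, r2, #2 → r3=0+2=2
ADD r3, r2, r6 → r3=0+3=3
After step 9: r2 = 0.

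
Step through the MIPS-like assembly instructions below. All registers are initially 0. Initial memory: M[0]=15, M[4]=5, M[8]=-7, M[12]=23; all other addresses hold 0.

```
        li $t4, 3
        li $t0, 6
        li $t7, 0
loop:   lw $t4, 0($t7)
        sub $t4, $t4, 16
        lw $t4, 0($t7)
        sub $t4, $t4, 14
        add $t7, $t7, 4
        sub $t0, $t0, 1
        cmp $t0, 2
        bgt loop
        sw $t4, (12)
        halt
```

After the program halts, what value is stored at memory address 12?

9

li $t4, 3 → $t4=3
li $t0, 6 → $t0=6
li $t7, 0 → $t7=0
lw $t4, 0($t7) → $t4=M[0]=15
sub $t4, $t4, 16 → $t4=15-16=-1
lw $t4, 0($t7) → $t4=M[0]=15
sub $t4, $t4, 14 → $t4=15-14=1
add $t7, $t7, 4 → $t7=0+4=4
sub $t0, $t0, 1 → $t0=6-1=5
cmp $t0, 2  (cmp 5,2)
bgt loop: taken
lw $t4, 0($t7) → $t4=M[4]=5
sub $t4, $t4, 16 → $t4=5-16=-11
lw $t4, 0($t7) → $t4=M[4]=5
sub $t4, $t4, 14 → $t4=5-14=-9
add $t7, $t7, 4 → $t7=4+4=8
sub $t0, $t0, 1 → $t0=5-1=4
cmp $t0, 2  (cmp 4,2)
bgt loop: taken
lw $t4, 0($t7) → $t4=M[8]=-7
sub $t4, $t4, 16 → $t4=(-7)-16=-23
lw $t4, 0($t7) → $t4=M[8]=-7
sub $t4, $t4, 14 → $t4=(-7)-14=-21
add $t7, $t7, 4 → $t7=8+4=12
sub $t0, $t0, 1 → $t0=4-1=3
cmp $t0, 2  (cmp 3,2)
bgt loop: taken
lw $t4, 0($t7) → $t4=M[12]=23
sub $t4, $t4, 16 → $t4=23-16=7
lw $t4, 0($t7) → $t4=M[12]=23
sub $t4, $t4, 14 → $t4=23-14=9
add $t7, $t7, 4 → $t7=12+4=16
sub $t0, $t0, 1 → $t0=3-1=2
cmp $t0, 2  (cmp 2,2)
bgt loop: not taken
sw $t4, (12) → M[12]=9
halt.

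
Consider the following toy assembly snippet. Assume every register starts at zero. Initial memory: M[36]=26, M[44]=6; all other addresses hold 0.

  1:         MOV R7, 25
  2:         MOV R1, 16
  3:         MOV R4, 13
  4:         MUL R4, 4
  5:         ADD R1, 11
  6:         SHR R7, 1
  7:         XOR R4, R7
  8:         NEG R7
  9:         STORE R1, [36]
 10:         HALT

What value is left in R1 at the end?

27

MOV R7, 25 → R7=25
MOV R1, 16 → R1=16
MOV R4, 13 → R4=13
MUL R4, 4 → R4=13*4=52
ADD R1, 11 → R1=16+11=27
SHR R7, 1 → R7=25>>1=12
XOR R4, R7 → R4=52^12=56
NEG R7 → R7=-(12)=-12
STORE R1, [36] → M[36]=27
halt.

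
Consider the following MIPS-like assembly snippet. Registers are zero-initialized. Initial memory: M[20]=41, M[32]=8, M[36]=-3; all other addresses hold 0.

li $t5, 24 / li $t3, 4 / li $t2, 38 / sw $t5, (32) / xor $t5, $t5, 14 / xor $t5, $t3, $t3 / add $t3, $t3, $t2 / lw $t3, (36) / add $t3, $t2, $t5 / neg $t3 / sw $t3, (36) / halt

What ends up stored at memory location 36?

li $t5, 24 → $t5=24
li $t3, 4 → $t3=4
li $t2, 38 → $t2=38
sw $t5, (32) → M[32]=24
xor $t5, $t5, 14 → $t5=24^14=22
xor $t5, $t3, $t3 → $t5=4^4=0
add $t3, $t3, $t2 → $t3=4+38=42
lw $t3, (36) → $t3=M[36]=-3
add $t3, $t2, $t5 → $t3=38+0=38
neg $t3 → $t3=-(38)=-38
sw $t3, (36) → M[36]=-38
halt.

-38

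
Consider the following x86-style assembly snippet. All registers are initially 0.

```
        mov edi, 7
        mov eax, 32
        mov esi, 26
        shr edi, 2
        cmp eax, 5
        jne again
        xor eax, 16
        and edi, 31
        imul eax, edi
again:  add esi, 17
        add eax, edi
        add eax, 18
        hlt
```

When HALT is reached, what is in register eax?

51

mov edi, 7 → edi=7
mov eax, 32 → eax=32
mov esi, 26 → esi=26
shr edi, 2 → edi=7>>2=1
cmp eax, 5  (cmp 32,5)
jne again: taken
add esi, 17 → esi=26+17=43
add eax, edi → eax=32+1=33
add eax, 18 → eax=33+18=51
halt.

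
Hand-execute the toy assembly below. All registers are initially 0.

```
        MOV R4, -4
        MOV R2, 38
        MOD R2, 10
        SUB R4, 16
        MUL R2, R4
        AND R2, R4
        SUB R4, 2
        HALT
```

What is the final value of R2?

-160

MOV R4, -4 → R4=-4
MOV R2, 38 → R2=38
MOD R2, 10 → R2=38%10=8
SUB R4, 16 → R4=(-4)-16=-20
MUL R2, R4 → R2=8*(-20)=-160
AND R2, R4 → R2=(-160)&(-20)=-160
SUB R4, 2 → R4=(-20)-2=-22
halt.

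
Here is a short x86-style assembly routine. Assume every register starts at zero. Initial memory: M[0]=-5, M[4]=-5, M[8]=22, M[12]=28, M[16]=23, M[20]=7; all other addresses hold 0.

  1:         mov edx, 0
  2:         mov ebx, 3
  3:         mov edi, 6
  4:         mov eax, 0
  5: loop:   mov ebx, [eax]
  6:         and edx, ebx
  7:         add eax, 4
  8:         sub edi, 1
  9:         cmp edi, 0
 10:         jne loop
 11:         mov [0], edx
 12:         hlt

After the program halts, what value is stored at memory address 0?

mov edx, 0 → edx=0
mov ebx, 3 → ebx=3
mov edi, 6 → edi=6
mov eax, 0 → eax=0
mov ebx, [eax] → ebx=M[0]=-5
and edx, ebx → edx=0&(-5)=0
add eax, 4 → eax=0+4=4
sub edi, 1 → edi=6-1=5
cmp edi, 0  (cmp 5,0)
jne loop: taken
mov ebx, [eax] → ebx=M[4]=-5
and edx, ebx → edx=0&(-5)=0
add eax, 4 → eax=4+4=8
sub edi, 1 → edi=5-1=4
cmp edi, 0  (cmp 4,0)
jne loop: taken
mov ebx, [eax] → ebx=M[8]=22
and edx, ebx → edx=0&22=0
add eax, 4 → eax=8+4=12
sub edi, 1 → edi=4-1=3
cmp edi, 0  (cmp 3,0)
jne loop: taken
mov ebx, [eax] → ebx=M[12]=28
and edx, ebx → edx=0&28=0
add eax, 4 → eax=12+4=16
sub edi, 1 → edi=3-1=2
cmp edi, 0  (cmp 2,0)
jne loop: taken
mov ebx, [eax] → ebx=M[16]=23
and edx, ebx → edx=0&23=0
add eax, 4 → eax=16+4=20
sub edi, 1 → edi=2-1=1
cmp edi, 0  (cmp 1,0)
jne loop: taken
mov ebx, [eax] → ebx=M[20]=7
and edx, ebx → edx=0&7=0
add eax, 4 → eax=20+4=24
sub edi, 1 → edi=1-1=0
cmp edi, 0  (cmp 0,0)
jne loop: not taken
mov [0], edx → M[0]=0
halt.

0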